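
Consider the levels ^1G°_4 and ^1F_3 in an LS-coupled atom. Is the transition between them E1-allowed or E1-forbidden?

allowed

Initial level: S=0, L=4, J=4, parity odd. Final level: S=0, L=3, J=3, parity even.
Parity must change: odd → even — ✓.
ΔS = 0: S: 0 → 0 — ✓.
ΔL = 0, ±1 (not L=0↔0): L: 4 → 3, ΔL = -1 — ✓.
ΔJ = 0, ±1 (not J=0↔0): J: 4 → 3, ΔJ = -1 — ✓.
All four E1 rules are satisfied.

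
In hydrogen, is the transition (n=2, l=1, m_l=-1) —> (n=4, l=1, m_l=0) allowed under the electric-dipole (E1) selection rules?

l: 1 → 1 (Δl = +0). Δl = ±1 fails.
m_l: -1 → 0 (Δm_l = +1). |Δm_l| ≤ 1 passes.
The transition is electric-dipole forbidden.

forbidden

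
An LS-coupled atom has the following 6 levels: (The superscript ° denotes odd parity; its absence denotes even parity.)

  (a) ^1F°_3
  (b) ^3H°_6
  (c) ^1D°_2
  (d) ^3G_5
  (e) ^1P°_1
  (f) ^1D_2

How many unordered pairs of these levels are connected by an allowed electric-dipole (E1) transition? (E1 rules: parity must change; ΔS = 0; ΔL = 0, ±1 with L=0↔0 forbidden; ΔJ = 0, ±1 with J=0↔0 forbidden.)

(a)–(b): forbidden (parity, ΔS, ΔL, ΔJ).
(a)–(c): forbidden (parity).
(a)–(d): forbidden (ΔS, ΔJ).
(a)–(e): forbidden (parity, ΔL, ΔJ).
(a)–(f): allowed.
(b)–(c): forbidden (parity, ΔS, ΔL, ΔJ).
(b)–(d): allowed.
(b)–(e): forbidden (parity, ΔS, ΔL, ΔJ).
(b)–(f): forbidden (ΔS, ΔL, ΔJ).
(c)–(d): forbidden (ΔS, ΔL, ΔJ).
(c)–(e): forbidden (parity).
(c)–(f): allowed.
(d)–(e): forbidden (ΔS, ΔL, ΔJ).
(d)–(f): forbidden (parity, ΔS, ΔL, ΔJ).
(e)–(f): allowed.
Allowed pairs: 4 of 15.

4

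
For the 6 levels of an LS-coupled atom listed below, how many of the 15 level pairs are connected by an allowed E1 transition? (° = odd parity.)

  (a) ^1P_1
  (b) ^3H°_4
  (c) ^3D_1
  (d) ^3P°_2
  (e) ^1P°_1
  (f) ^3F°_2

(a)–(b): forbidden (ΔS, ΔL, ΔJ).
(a)–(c): forbidden (parity, ΔS).
(a)–(d): forbidden (ΔS).
(a)–(e): allowed.
(a)–(f): forbidden (ΔS, ΔL).
(b)–(c): forbidden (ΔL, ΔJ).
(b)–(d): forbidden (parity, ΔL, ΔJ).
(b)–(e): forbidden (parity, ΔS, ΔL, ΔJ).
(b)–(f): forbidden (parity, ΔL, ΔJ).
(c)–(d): allowed.
(c)–(e): forbidden (ΔS).
(c)–(f): allowed.
(d)–(e): forbidden (parity, ΔS).
(d)–(f): forbidden (parity, ΔL).
(e)–(f): forbidden (parity, ΔS, ΔL).
Allowed pairs: 3 of 15.

3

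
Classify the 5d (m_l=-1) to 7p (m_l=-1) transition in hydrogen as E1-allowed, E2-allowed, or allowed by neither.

E1

Δl = 1 − 2 = -1; l_i + l_f = 3.
Δm_l = +0.
E1 (Δl = ±1, |Δm_l| ≤ 1): satisfied.
E2 (Δl = 0,±2, l_i+l_f ≥ 2, |Δm_l| ≤ 2): not satisfied.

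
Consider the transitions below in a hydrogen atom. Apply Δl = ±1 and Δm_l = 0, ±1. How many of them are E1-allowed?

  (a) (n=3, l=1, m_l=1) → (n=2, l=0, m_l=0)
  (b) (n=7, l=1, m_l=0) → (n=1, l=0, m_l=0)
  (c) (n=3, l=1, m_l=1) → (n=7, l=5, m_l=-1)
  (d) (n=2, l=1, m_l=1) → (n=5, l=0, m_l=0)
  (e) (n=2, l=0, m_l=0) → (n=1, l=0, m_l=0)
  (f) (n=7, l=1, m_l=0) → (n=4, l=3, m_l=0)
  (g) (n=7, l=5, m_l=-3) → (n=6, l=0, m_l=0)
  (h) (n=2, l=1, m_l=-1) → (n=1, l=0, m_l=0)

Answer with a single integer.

4

(a) allowed
(b) allowed
(c) forbidden — Δl = +4 (E1 requires Δl = ±1); Δm_l = -2 (E1 requires Δm_l = 0, ±1)
(d) allowed
(e) forbidden — Δl = +0 (E1 requires Δl = ±1)
(f) forbidden — Δl = +2 (E1 requires Δl = ±1)
(g) forbidden — Δl = -5 (E1 requires Δl = ±1); Δm_l = +3 (E1 requires Δm_l = 0, ±1)
(h) allowed
Total allowed: 4 of 8.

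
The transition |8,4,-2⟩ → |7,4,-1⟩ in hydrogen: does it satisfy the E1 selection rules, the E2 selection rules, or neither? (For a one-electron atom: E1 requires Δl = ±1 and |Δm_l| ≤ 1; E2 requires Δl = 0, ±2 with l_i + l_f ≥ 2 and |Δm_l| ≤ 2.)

E2

Δl = 4 − 4 = +0; l_i + l_f = 8.
Δm_l = +1.
E1 (Δl = ±1, |Δm_l| ≤ 1): not satisfied.
E2 (Δl = 0,±2, l_i+l_f ≥ 2, |Δm_l| ≤ 2): satisfied.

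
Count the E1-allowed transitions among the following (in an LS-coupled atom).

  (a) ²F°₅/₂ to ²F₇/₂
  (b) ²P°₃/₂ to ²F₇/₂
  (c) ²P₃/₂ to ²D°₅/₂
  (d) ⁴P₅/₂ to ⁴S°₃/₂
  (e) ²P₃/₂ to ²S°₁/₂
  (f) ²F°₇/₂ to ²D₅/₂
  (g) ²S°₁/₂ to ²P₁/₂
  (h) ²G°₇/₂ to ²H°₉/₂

6

(a) allowed
(b) forbidden (ΔL, ΔJ fail)
(c) allowed
(d) allowed
(e) allowed
(f) allowed
(g) allowed
(h) forbidden (parity fails)
Total allowed: 6 of 8.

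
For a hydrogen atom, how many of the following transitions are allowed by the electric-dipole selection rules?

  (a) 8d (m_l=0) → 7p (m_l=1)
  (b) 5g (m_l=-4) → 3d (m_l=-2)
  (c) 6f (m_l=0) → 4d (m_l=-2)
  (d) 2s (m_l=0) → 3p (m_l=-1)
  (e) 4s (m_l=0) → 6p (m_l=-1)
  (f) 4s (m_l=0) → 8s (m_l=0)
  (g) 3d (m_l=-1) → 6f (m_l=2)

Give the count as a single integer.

3

(a) allowed
(b) forbidden — Δl = -2 (E1 requires Δl = ±1); Δm_l = +2 (E1 requires Δm_l = 0, ±1)
(c) forbidden — Δm_l = -2 (E1 requires Δm_l = 0, ±1)
(d) allowed
(e) allowed
(f) forbidden — Δl = +0 (E1 requires Δl = ±1)
(g) forbidden — Δm_l = +3 (E1 requires Δm_l = 0, ±1)
Total allowed: 3 of 7.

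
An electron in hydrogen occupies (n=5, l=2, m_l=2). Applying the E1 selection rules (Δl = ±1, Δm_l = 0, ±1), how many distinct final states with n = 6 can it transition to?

E1 requires Δl = ±1, so l_f ∈ {1, 3}; with 0 ≤ l_f ≤ n_f−1 = 5, the allowed l_f values are {1, 3}.
For l_f = 1: m_f ∈ {m_i−1, m_i, m_i+1} ∩ [−1, 1] = {1} → 1 state.
For l_f = 3: m_f ∈ {m_i−1, m_i, m_i+1} ∩ [−3, 3] = {1, 2, 3} → 3 states.
Total: 4.

4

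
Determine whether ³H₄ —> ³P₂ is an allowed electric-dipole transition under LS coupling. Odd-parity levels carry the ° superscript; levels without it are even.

forbidden

ΔJ = 0, ±1 (not J=0↔0): J: 4 → 2, ΔJ = -2 — violated.
ΔL = 0, ±1 (not L=0↔0): L: 5 → 1, ΔL = -4 — violated.
Parity must change: even → even — violated.
ΔS = 0: S: 1 → 1 — satisfied.
Rule(s) violated: parity, ΔL, ΔJ.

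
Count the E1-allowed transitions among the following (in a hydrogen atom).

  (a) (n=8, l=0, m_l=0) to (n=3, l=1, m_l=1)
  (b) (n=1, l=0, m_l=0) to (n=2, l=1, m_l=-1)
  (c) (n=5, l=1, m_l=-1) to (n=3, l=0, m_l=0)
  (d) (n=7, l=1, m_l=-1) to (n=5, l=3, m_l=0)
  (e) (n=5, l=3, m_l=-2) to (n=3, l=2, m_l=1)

3

(a) allowed
(b) allowed
(c) allowed
(d) forbidden — Δl = +2 (E1 requires Δl = ±1)
(e) forbidden — Δm_l = +3 (E1 requires Δm_l = 0, ±1)
Total allowed: 3 of 5.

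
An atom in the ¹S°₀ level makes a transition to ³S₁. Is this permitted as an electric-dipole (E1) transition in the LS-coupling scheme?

forbidden

Initial level: S=0, L=0, J=0, parity odd. Final level: S=1, L=0, J=1, parity even.
Parity must change: odd → even — satisfied.
ΔS = 0: S: 0 → 1 — violated.
ΔL = 0, ±1 (not L=0↔0): L: 0 → 0, ΔL = +0 — violated.
ΔJ = 0, ±1 (not J=0↔0): J: 0 → 1, ΔJ = +1 — satisfied.
Rule(s) violated: ΔS, ΔL.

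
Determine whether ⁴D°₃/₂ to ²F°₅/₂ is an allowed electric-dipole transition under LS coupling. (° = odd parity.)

forbidden

Parity must change: odd → odd — ✗.
ΔS = 0: S: 3/2 → 1/2 — ✗.
ΔL = 0, ±1 (not L=0↔0): L: 2 → 3, ΔL = +1 — ✓.
ΔJ = 0, ±1 (not J=0↔0): J: 3/2 → 5/2, ΔJ = +1 — ✓.
Rule(s) violated: parity, ΔS.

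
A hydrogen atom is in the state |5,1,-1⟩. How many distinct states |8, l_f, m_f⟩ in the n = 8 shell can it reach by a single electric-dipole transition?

4

E1 requires Δl = ±1, so l_f ∈ {0, 2}; with 0 ≤ l_f ≤ n_f−1 = 7, the allowed l_f values are {0, 2}.
For l_f = 0: m_f ∈ {m_i−1, m_i, m_i+1} ∩ [−0, 0] = {0} → 1 state.
For l_f = 2: m_f ∈ {m_i−1, m_i, m_i+1} ∩ [−2, 2] = {-2, -1, 0} → 3 states.
Total: 4.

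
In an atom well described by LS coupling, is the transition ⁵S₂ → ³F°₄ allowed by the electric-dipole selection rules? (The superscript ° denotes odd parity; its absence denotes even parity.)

forbidden

Initial level: S=2, L=0, J=2, parity even. Final level: S=1, L=3, J=4, parity odd.
Parity must change: even → odd — ✓.
ΔS = 0: S: 2 → 1 — ✗.
ΔL = 0, ±1 (not L=0↔0): L: 0 → 3, ΔL = +3 — ✗.
ΔJ = 0, ±1 (not J=0↔0): J: 2 → 4, ΔJ = +2 — ✗.
Rule(s) violated: ΔS, ΔL, ΔJ.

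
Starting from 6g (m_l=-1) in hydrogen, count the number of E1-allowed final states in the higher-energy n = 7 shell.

E1 requires Δl = ±1, so l_f ∈ {3, 5}; with 0 ≤ l_f ≤ n_f−1 = 6, the allowed l_f values are {3, 5}.
For l_f = 3: m_f ∈ {m_i−1, m_i, m_i+1} ∩ [−3, 3] = {-2, -1, 0} → 3 states.
For l_f = 5: m_f ∈ {m_i−1, m_i, m_i+1} ∩ [−5, 5] = {-2, -1, 0} → 3 states.
Total: 6.

6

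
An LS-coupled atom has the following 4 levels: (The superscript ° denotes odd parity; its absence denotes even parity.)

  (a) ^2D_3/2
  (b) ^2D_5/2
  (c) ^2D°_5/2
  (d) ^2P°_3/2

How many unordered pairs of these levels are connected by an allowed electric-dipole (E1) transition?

4

(a)–(b): forbidden (parity).
(a)–(c): allowed.
(a)–(d): allowed.
(b)–(c): allowed.
(b)–(d): allowed.
(c)–(d): forbidden (parity).
Allowed pairs: 4 of 6.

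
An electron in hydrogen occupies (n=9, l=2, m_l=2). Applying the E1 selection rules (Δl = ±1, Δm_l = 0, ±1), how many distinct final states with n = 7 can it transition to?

E1 requires Δl = ±1, so l_f ∈ {1, 3}; with 0 ≤ l_f ≤ n_f−1 = 6, the allowed l_f values are {1, 3}.
For l_f = 1: m_f ∈ {m_i−1, m_i, m_i+1} ∩ [−1, 1] = {1} → 1 state.
For l_f = 3: m_f ∈ {m_i−1, m_i, m_i+1} ∩ [−3, 3] = {1, 2, 3} → 3 states.
Total: 4.

4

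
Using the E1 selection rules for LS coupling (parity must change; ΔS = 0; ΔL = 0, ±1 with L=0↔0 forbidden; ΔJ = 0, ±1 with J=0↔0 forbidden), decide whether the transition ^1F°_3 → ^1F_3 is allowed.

ΔS = 0: S: 0 → 0 — passes.
ΔL = 0, ±1 (not L=0↔0): L: 3 → 3, ΔL = +0 — passes.
ΔJ = 0, ±1 (not J=0↔0): J: 3 → 3, ΔJ = +0 — passes.
Parity must change: odd → even — passes.
All four E1 rules are satisfied.

allowed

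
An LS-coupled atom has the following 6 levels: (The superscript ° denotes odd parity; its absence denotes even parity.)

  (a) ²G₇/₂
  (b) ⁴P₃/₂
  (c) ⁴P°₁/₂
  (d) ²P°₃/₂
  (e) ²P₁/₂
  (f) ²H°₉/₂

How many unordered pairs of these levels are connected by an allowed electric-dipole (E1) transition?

3

(a)–(b): forbidden (parity, ΔS, ΔL, ΔJ).
(a)–(c): forbidden (ΔS, ΔL, ΔJ).
(a)–(d): forbidden (ΔL, ΔJ).
(a)–(e): forbidden (parity, ΔL, ΔJ).
(a)–(f): allowed.
(b)–(c): allowed.
(b)–(d): forbidden (ΔS).
(b)–(e): forbidden (parity, ΔS).
(b)–(f): forbidden (ΔS, ΔL, ΔJ).
(c)–(d): forbidden (parity, ΔS).
(c)–(e): forbidden (ΔS).
(c)–(f): forbidden (parity, ΔS, ΔL, ΔJ).
(d)–(e): allowed.
(d)–(f): forbidden (parity, ΔL, ΔJ).
(e)–(f): forbidden (ΔL, ΔJ).
Allowed pairs: 3 of 15.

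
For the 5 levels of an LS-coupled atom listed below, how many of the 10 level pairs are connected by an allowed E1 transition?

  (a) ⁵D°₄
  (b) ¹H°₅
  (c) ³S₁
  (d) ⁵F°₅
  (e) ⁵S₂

(a)–(b): forbidden (parity, ΔS, ΔL).
(a)–(c): forbidden (ΔS, ΔL, ΔJ).
(a)–(d): forbidden (parity).
(a)–(e): forbidden (ΔL, ΔJ).
(b)–(c): forbidden (ΔS, ΔL, ΔJ).
(b)–(d): forbidden (parity, ΔS, ΔL).
(b)–(e): forbidden (ΔS, ΔL, ΔJ).
(c)–(d): forbidden (ΔS, ΔL, ΔJ).
(c)–(e): forbidden (parity, ΔS, ΔL).
(d)–(e): forbidden (ΔL, ΔJ).
Allowed pairs: 0 of 10.

0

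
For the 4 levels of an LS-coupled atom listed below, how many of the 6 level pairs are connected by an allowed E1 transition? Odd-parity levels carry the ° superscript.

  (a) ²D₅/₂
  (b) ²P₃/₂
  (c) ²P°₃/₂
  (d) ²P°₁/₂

(a)–(b): forbidden (parity).
(a)–(c): allowed.
(a)–(d): forbidden (ΔJ).
(b)–(c): allowed.
(b)–(d): allowed.
(c)–(d): forbidden (parity).
Allowed pairs: 3 of 6.

3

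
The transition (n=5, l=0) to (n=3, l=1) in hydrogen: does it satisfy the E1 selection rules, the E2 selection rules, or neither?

Δl = 1 − 0 = +1; l_i + l_f = 1.
E1 (Δl = ±1): satisfied.
E2 (Δl = 0,±2, l_i+l_f ≥ 2): not satisfied.

E1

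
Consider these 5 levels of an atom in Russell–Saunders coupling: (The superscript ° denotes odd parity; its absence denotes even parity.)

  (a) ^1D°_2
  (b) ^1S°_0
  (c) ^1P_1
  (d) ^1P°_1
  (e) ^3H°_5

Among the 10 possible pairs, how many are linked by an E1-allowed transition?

(a)–(b): forbidden (parity, ΔL, ΔJ).
(a)–(c): allowed.
(a)–(d): forbidden (parity).
(a)–(e): forbidden (parity, ΔS, ΔL, ΔJ).
(b)–(c): allowed.
(b)–(d): forbidden (parity).
(b)–(e): forbidden (parity, ΔS, ΔL, ΔJ).
(c)–(d): allowed.
(c)–(e): forbidden (ΔS, ΔL, ΔJ).
(d)–(e): forbidden (parity, ΔS, ΔL, ΔJ).
Allowed pairs: 3 of 10.

3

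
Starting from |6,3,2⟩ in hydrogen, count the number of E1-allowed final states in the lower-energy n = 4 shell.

2

E1 requires Δl = ±1, so l_f ∈ {2, 4}; with 0 ≤ l_f ≤ n_f−1 = 3, the allowed l_f values are {2}.
For l_f = 2: m_f ∈ {m_i−1, m_i, m_i+1} ∩ [−2, 2] = {1, 2} → 2 states.
Total: 2.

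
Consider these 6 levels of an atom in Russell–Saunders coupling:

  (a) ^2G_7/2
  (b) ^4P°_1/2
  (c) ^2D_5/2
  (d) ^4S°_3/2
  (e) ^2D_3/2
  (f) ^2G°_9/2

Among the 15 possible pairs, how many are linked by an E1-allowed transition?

(a)–(b): forbidden (ΔS, ΔL, ΔJ).
(a)–(c): forbidden (parity, ΔL).
(a)–(d): forbidden (ΔS, ΔL, ΔJ).
(a)–(e): forbidden (parity, ΔL, ΔJ).
(a)–(f): allowed.
(b)–(c): forbidden (ΔS, ΔJ).
(b)–(d): forbidden (parity).
(b)–(e): forbidden (ΔS).
(b)–(f): forbidden (parity, ΔS, ΔL, ΔJ).
(c)–(d): forbidden (ΔS, ΔL).
(c)–(e): forbidden (parity).
(c)–(f): forbidden (ΔL, ΔJ).
(d)–(e): forbidden (ΔS, ΔL).
(d)–(f): forbidden (parity, ΔS, ΔL, ΔJ).
(e)–(f): forbidden (ΔL, ΔJ).
Allowed pairs: 1 of 15.

1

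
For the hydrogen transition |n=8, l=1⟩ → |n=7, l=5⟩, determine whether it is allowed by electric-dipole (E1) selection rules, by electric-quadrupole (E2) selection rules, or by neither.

neither

Δl = 5 − 1 = +4; l_i + l_f = 6.
E1 (Δl = ±1): not satisfied.
E2 (Δl = 0,±2, l_i+l_f ≥ 2): not satisfied.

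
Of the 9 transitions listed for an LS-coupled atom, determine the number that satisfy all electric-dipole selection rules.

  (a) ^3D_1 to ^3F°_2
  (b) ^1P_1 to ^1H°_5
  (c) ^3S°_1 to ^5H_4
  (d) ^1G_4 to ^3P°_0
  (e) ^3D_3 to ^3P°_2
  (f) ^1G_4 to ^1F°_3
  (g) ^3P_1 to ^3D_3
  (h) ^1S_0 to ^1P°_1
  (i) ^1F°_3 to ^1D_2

5

(a) allowed
(b) forbidden (ΔL, ΔJ fail)
(c) forbidden (ΔS, ΔL, ΔJ fail)
(d) forbidden (ΔS, ΔL, ΔJ fail)
(e) allowed
(f) allowed
(g) forbidden (parity, ΔJ fail)
(h) allowed
(i) allowed
Total allowed: 5 of 9.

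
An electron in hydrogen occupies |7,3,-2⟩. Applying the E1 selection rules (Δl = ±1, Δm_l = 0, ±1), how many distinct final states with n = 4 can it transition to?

2

E1 requires Δl = ±1, so l_f ∈ {2, 4}; with 0 ≤ l_f ≤ n_f−1 = 3, the allowed l_f values are {2}.
For l_f = 2: m_f ∈ {m_i−1, m_i, m_i+1} ∩ [−2, 2] = {-2, -1} → 2 states.
Total: 2.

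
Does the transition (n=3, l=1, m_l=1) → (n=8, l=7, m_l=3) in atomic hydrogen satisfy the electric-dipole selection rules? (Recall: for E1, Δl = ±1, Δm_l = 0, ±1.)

Δl = 7 − 1 = +6; the E1 rule Δl = ±1 is ✗.
m_l: 1 → 3 (Δm_l = +2). |Δm_l| ≤ 1 ✗.
The transition is electric-dipole forbidden.

forbidden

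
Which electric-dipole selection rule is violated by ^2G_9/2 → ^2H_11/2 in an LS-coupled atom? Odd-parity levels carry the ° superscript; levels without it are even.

parity

Parity must change: even → even — ✗.
ΔS = 0: S: 1/2 → 1/2 — ✓.
ΔL = 0, ±1 (not L=0↔0): L: 4 → 5, ΔL = +1 — ✓.
ΔJ = 0, ±1 (not J=0↔0): J: 9/2 → 11/2, ΔJ = +1 — ✓.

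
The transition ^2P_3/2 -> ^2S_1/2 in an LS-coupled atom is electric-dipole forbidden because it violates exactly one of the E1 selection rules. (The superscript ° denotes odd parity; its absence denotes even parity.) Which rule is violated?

Parity must change: even → even — fails.
ΔS = 0: S: 1/2 → 1/2 — ok.
ΔL = 0, ±1 (not L=0↔0): L: 1 → 0, ΔL = -1 — ok.
ΔJ = 0, ±1 (not J=0↔0): J: 3/2 → 1/2, ΔJ = -1 — ok.

parity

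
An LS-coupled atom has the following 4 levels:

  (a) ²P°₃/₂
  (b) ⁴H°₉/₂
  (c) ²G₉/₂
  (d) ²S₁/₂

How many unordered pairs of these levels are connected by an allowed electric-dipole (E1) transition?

1

(a)–(b): forbidden (parity, ΔS, ΔL, ΔJ).
(a)–(c): forbidden (ΔL, ΔJ).
(a)–(d): allowed.
(b)–(c): forbidden (ΔS).
(b)–(d): forbidden (ΔS, ΔL, ΔJ).
(c)–(d): forbidden (parity, ΔL, ΔJ).
Allowed pairs: 1 of 6.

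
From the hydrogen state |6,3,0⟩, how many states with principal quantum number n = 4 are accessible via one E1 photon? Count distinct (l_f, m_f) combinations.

3

E1 requires Δl = ±1, so l_f ∈ {2, 4}; with 0 ≤ l_f ≤ n_f−1 = 3, the allowed l_f values are {2}.
For l_f = 2: m_f ∈ {m_i−1, m_i, m_i+1} ∩ [−2, 2] = {-1, 0, 1} → 3 states.
Total: 3.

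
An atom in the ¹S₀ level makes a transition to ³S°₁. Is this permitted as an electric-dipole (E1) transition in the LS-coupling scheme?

Parity must change: even → odd — passes.
ΔS = 0: S: 0 → 1 — fails.
ΔL = 0, ±1 (not L=0↔0): L: 0 → 0, ΔL = +0 — fails.
ΔJ = 0, ±1 (not J=0↔0): J: 0 → 1, ΔJ = +1 — passes.
Rule(s) violated: ΔS, ΔL.

forbidden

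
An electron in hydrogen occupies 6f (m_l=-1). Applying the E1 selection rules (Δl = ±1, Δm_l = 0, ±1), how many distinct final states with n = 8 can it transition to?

E1 requires Δl = ±1, so l_f ∈ {2, 4}; with 0 ≤ l_f ≤ n_f−1 = 7, the allowed l_f values are {2, 4}.
For l_f = 2: m_f ∈ {m_i−1, m_i, m_i+1} ∩ [−2, 2] = {-2, -1, 0} → 3 states.
For l_f = 4: m_f ∈ {m_i−1, m_i, m_i+1} ∩ [−4, 4] = {-2, -1, 0} → 3 states.
Total: 6.

6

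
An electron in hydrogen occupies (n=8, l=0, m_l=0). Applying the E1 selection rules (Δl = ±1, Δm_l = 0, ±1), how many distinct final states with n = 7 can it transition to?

E1 requires Δl = ±1, so l_f ∈ {-1, 1}; with 0 ≤ l_f ≤ n_f−1 = 6, the allowed l_f values are {1}.
For l_f = 1: m_f ∈ {m_i−1, m_i, m_i+1} ∩ [−1, 1] = {-1, 0, 1} → 3 states.
Total: 3.

3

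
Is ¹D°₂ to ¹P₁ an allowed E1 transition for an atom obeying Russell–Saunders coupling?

allowed

Initial level: S=0, L=2, J=2, parity odd. Final level: S=0, L=1, J=1, parity even.
Parity must change: odd → even — ok.
ΔS = 0: S: 0 → 0 — ok.
ΔL = 0, ±1 (not L=0↔0): L: 2 → 1, ΔL = -1 — ok.
ΔJ = 0, ±1 (not J=0↔0): J: 2 → 1, ΔJ = -1 — ok.
All four E1 rules are satisfied.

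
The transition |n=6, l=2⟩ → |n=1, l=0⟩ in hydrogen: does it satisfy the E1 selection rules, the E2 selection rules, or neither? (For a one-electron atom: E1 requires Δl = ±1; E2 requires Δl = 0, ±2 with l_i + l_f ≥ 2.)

E2

Δl = 0 − 2 = -2; l_i + l_f = 2.
E1 (Δl = ±1): not satisfied.
E2 (Δl = 0,±2, l_i+l_f ≥ 2): satisfied.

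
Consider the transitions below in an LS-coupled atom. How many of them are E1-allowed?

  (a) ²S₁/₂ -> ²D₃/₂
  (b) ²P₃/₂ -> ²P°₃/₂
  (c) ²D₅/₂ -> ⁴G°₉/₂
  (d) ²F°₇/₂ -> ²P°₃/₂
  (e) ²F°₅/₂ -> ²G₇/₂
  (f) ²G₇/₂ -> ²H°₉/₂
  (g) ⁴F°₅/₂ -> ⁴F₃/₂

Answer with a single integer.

4

(a) forbidden (parity, ΔL fail)
(b) allowed
(c) forbidden (ΔS, ΔL, ΔJ fail)
(d) forbidden (parity, ΔL, ΔJ fail)
(e) allowed
(f) allowed
(g) allowed
Total allowed: 4 of 7.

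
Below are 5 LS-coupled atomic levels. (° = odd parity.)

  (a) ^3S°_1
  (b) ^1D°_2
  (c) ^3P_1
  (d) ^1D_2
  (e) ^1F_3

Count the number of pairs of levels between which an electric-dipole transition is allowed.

(a)–(b): forbidden (parity, ΔS, ΔL).
(a)–(c): allowed.
(a)–(d): forbidden (ΔS, ΔL).
(a)–(e): forbidden (ΔS, ΔL, ΔJ).
(b)–(c): forbidden (ΔS).
(b)–(d): allowed.
(b)–(e): allowed.
(c)–(d): forbidden (parity, ΔS).
(c)–(e): forbidden (parity, ΔS, ΔL, ΔJ).
(d)–(e): forbidden (parity).
Allowed pairs: 3 of 10.

3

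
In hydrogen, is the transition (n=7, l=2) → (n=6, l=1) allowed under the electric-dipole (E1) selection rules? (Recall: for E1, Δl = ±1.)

l: 2 → 1 (Δl = -1). Δl = ±1 passes.
All E1 selection rules are satisfied.

allowed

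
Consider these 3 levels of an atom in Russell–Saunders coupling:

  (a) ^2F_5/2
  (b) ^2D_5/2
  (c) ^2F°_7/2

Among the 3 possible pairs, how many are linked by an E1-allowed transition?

2

(a)–(b): forbidden (parity).
(a)–(c): allowed.
(b)–(c): allowed.
Allowed pairs: 2 of 3.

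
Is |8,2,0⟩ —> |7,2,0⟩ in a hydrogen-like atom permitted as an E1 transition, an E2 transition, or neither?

E2

Δl = 2 − 2 = +0; l_i + l_f = 4.
Δm_l = +0.
E1 (Δl = ±1, |Δm_l| ≤ 1): not satisfied.
E2 (Δl = 0,±2, l_i+l_f ≥ 2, |Δm_l| ≤ 2): satisfied.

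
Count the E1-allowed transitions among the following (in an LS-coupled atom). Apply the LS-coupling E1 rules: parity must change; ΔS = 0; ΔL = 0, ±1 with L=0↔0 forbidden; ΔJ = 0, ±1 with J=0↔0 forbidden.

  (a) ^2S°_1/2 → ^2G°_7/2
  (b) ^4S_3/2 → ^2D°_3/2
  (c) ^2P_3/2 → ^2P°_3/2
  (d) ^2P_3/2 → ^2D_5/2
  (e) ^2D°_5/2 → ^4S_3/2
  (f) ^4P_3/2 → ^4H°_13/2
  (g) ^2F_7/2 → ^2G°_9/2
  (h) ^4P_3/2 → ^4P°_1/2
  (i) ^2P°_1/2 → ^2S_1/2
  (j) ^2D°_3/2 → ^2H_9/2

4

(a) forbidden (parity, ΔL, ΔJ fail)
(b) forbidden (ΔS, ΔL fail)
(c) allowed
(d) forbidden (parity fails)
(e) forbidden (ΔS, ΔL fail)
(f) forbidden (ΔL, ΔJ fail)
(g) allowed
(h) allowed
(i) allowed
(j) forbidden (ΔL, ΔJ fail)
Total allowed: 4 of 10.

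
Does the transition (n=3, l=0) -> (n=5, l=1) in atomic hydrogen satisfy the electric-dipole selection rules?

allowed

l: 0 → 1 (Δl = +1). Δl = ±1 ok.
All E1 selection rules are satisfied.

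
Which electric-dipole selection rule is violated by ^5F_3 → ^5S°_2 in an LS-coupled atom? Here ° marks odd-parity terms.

Reading off the term symbols: S 2→2, L 3→0, J 3→2, parity even→odd.
Parity must change: even → odd — satisfied.
ΔS = 0: S: 2 → 2 — satisfied.
ΔL = 0, ±1 (not L=0↔0): L: 3 → 0, ΔL = -3 — violated.
ΔJ = 0, ±1 (not J=0↔0): J: 3 → 2, ΔJ = -1 — satisfied.

the ΔL = 0, ±1 rule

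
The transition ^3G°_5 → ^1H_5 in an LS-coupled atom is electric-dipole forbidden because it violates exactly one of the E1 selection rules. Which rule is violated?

Parity must change: odd → even — satisfied.
ΔJ = 0, ±1 (not J=0↔0): J: 5 → 5, ΔJ = +0 — satisfied.
ΔL = 0, ±1 (not L=0↔0): L: 4 → 5, ΔL = +1 — satisfied.
ΔS = 0: S: 1 → 0 — violated.

the ΔS = 0 rule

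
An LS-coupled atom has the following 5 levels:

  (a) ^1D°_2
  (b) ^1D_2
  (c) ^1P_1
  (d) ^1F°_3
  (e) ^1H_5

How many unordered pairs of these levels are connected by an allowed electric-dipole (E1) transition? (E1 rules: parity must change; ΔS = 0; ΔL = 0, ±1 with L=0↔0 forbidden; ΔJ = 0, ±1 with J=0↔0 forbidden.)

3

(a)–(b): allowed.
(a)–(c): allowed.
(a)–(d): forbidden (parity).
(a)–(e): forbidden (ΔL, ΔJ).
(b)–(c): forbidden (parity).
(b)–(d): allowed.
(b)–(e): forbidden (parity, ΔL, ΔJ).
(c)–(d): forbidden (ΔL, ΔJ).
(c)–(e): forbidden (parity, ΔL, ΔJ).
(d)–(e): forbidden (ΔL, ΔJ).
Allowed pairs: 3 of 10.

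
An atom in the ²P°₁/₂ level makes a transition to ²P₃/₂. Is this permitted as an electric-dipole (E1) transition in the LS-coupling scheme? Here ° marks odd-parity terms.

allowed

ΔJ = 0, ±1 (not J=0↔0): J: 1/2 → 3/2, ΔJ = +1 — ✓.
ΔS = 0: S: 1/2 → 1/2 — ✓.
ΔL = 0, ±1 (not L=0↔0): L: 1 → 1, ΔL = +0 — ✓.
Parity must change: odd → even — ✓.
All four E1 rules are satisfied.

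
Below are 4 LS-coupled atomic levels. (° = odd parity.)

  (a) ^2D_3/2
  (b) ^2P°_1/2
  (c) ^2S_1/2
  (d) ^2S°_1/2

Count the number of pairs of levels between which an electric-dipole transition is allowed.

(a)–(b): allowed.
(a)–(c): forbidden (parity, ΔL).
(a)–(d): forbidden (ΔL).
(b)–(c): allowed.
(b)–(d): forbidden (parity).
(c)–(d): forbidden (ΔL).
Allowed pairs: 2 of 6.

2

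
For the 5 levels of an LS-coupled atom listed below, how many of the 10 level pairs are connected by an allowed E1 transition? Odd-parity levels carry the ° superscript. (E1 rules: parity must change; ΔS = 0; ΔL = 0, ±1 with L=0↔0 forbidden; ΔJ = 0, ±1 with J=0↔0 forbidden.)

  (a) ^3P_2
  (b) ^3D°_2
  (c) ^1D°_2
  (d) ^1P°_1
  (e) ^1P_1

3

(a)–(b): allowed.
(a)–(c): forbidden (ΔS).
(a)–(d): forbidden (ΔS).
(a)–(e): forbidden (parity, ΔS).
(b)–(c): forbidden (parity, ΔS).
(b)–(d): forbidden (parity, ΔS).
(b)–(e): forbidden (ΔS).
(c)–(d): forbidden (parity).
(c)–(e): allowed.
(d)–(e): allowed.
Allowed pairs: 3 of 10.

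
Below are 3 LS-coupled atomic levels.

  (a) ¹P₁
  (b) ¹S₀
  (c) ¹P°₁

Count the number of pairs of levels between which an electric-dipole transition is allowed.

2

(a)–(b): forbidden (parity).
(a)–(c): allowed.
(b)–(c): allowed.
Allowed pairs: 2 of 3.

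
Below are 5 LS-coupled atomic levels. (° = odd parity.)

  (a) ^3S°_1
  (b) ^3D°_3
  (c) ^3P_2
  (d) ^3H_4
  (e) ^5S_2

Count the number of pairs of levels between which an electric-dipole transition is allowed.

2

(a)–(b): forbidden (parity, ΔL, ΔJ).
(a)–(c): allowed.
(a)–(d): forbidden (ΔL, ΔJ).
(a)–(e): forbidden (ΔS, ΔL).
(b)–(c): allowed.
(b)–(d): forbidden (ΔL).
(b)–(e): forbidden (ΔS, ΔL).
(c)–(d): forbidden (parity, ΔL, ΔJ).
(c)–(e): forbidden (parity, ΔS).
(d)–(e): forbidden (parity, ΔS, ΔL, ΔJ).
Allowed pairs: 2 of 10.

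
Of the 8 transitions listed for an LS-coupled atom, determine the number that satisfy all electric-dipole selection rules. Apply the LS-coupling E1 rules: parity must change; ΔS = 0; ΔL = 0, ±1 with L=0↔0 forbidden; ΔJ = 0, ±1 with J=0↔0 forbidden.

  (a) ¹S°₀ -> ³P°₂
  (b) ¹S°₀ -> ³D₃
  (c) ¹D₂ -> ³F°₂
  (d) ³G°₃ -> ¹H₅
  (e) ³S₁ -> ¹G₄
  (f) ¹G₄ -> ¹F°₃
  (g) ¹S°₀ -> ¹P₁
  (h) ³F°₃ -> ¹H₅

2

(a) forbidden (parity, ΔS, ΔJ fail)
(b) forbidden (ΔS, ΔL, ΔJ fail)
(c) forbidden (ΔS fails)
(d) forbidden (ΔS, ΔJ fail)
(e) forbidden (parity, ΔS, ΔL, ΔJ fail)
(f) allowed
(g) allowed
(h) forbidden (ΔS, ΔL, ΔJ fail)
Total allowed: 2 of 8.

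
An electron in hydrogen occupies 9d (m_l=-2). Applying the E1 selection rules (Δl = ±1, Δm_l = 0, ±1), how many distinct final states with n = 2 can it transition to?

E1 requires Δl = ±1, so l_f ∈ {1, 3}; with 0 ≤ l_f ≤ n_f−1 = 1, the allowed l_f values are {1}.
For l_f = 1: m_f ∈ {m_i−1, m_i, m_i+1} ∩ [−1, 1] = {-1} → 1 state.
Total: 1.

1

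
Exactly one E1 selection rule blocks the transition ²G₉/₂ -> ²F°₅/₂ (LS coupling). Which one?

the ΔJ = 0, ±1 rule

ΔS = 0: S: 1/2 → 1/2 — ✓.
ΔL = 0, ±1 (not L=0↔0): L: 4 → 3, ΔL = -1 — ✓.
ΔJ = 0, ±1 (not J=0↔0): J: 9/2 → 5/2, ΔJ = -2 — ✗.
Parity must change: even → odd — ✓.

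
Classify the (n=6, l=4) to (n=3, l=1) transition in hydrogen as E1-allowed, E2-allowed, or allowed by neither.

Δl = 1 − 4 = -3; l_i + l_f = 5.
E1 (Δl = ±1): not satisfied.
E2 (Δl = 0,±2, l_i+l_f ≥ 2): not satisfied.

neither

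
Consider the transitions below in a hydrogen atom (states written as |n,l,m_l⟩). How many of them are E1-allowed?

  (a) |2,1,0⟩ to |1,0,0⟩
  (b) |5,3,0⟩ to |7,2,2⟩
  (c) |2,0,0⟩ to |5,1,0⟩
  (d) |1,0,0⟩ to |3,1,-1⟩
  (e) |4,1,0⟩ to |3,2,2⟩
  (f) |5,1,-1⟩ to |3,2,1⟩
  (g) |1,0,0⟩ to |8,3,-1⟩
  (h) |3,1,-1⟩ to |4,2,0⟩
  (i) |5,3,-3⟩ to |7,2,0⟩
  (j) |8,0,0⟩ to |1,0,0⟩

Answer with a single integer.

(a) allowed
(b) forbidden — Δm_l = +2 (E1 requires Δm_l = 0, ±1)
(c) allowed
(d) allowed
(e) forbidden — Δm_l = +2 (E1 requires Δm_l = 0, ±1)
(f) forbidden — Δm_l = +2 (E1 requires Δm_l = 0, ±1)
(g) forbidden — Δl = +3 (E1 requires Δl = ±1)
(h) allowed
(i) forbidden — Δm_l = +3 (E1 requires Δm_l = 0, ±1)
(j) forbidden — Δl = +0 (E1 requires Δl = ±1)
Total allowed: 4 of 10.

4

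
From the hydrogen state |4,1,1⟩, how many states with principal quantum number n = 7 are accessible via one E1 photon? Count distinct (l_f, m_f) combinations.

E1 requires Δl = ±1, so l_f ∈ {0, 2}; with 0 ≤ l_f ≤ n_f−1 = 6, the allowed l_f values are {0, 2}.
For l_f = 0: m_f ∈ {m_i−1, m_i, m_i+1} ∩ [−0, 0] = {0} → 1 state.
For l_f = 2: m_f ∈ {m_i−1, m_i, m_i+1} ∩ [−2, 2] = {0, 1, 2} → 3 states.
Total: 4.

4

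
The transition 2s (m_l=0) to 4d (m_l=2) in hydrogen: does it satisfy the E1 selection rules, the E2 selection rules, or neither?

Δl = 2 − 0 = +2; l_i + l_f = 2.
Δm_l = +2.
E1 (Δl = ±1, |Δm_l| ≤ 1): not satisfied.
E2 (Δl = 0,±2, l_i+l_f ≥ 2, |Δm_l| ≤ 2): satisfied.

E2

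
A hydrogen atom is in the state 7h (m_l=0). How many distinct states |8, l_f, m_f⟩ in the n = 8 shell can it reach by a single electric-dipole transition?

E1 requires Δl = ±1, so l_f ∈ {4, 6}; with 0 ≤ l_f ≤ n_f−1 = 7, the allowed l_f values are {4, 6}.
For l_f = 4: m_f ∈ {m_i−1, m_i, m_i+1} ∩ [−4, 4] = {-1, 0, 1} → 3 states.
For l_f = 6: m_f ∈ {m_i−1, m_i, m_i+1} ∩ [−6, 6] = {-1, 0, 1} → 3 states.
Total: 6.

6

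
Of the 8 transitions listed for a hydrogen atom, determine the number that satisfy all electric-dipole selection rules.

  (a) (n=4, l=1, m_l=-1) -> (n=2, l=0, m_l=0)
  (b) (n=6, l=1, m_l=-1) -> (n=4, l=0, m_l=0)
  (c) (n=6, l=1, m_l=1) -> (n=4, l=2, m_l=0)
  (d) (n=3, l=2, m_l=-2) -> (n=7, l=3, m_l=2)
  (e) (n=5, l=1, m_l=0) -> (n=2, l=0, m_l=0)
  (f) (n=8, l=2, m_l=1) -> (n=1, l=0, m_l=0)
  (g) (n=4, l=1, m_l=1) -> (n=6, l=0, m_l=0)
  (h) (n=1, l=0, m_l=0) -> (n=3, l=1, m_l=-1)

(a) allowed
(b) allowed
(c) allowed
(d) forbidden — Δm_l = +4 (E1 requires Δm_l = 0, ±1)
(e) allowed
(f) forbidden — Δl = -2 (E1 requires Δl = ±1)
(g) allowed
(h) allowed
Total allowed: 6 of 8.

6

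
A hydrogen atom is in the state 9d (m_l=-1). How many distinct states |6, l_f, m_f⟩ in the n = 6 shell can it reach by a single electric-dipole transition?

E1 requires Δl = ±1, so l_f ∈ {1, 3}; with 0 ≤ l_f ≤ n_f−1 = 5, the allowed l_f values are {1, 3}.
For l_f = 1: m_f ∈ {m_i−1, m_i, m_i+1} ∩ [−1, 1] = {-1, 0} → 2 states.
For l_f = 3: m_f ∈ {m_i−1, m_i, m_i+1} ∩ [−3, 3] = {-2, -1, 0} → 3 states.
Total: 5.

5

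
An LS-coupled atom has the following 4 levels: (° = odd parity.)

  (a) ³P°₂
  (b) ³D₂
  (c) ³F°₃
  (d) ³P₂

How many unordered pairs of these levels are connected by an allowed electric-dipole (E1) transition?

3

(a)–(b): allowed.
(a)–(c): forbidden (parity, ΔL).
(a)–(d): allowed.
(b)–(c): allowed.
(b)–(d): forbidden (parity).
(c)–(d): forbidden (ΔL).
Allowed pairs: 3 of 6.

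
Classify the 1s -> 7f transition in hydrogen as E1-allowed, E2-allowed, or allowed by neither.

neither

Δl = 3 − 0 = +3; l_i + l_f = 3.
E1 (Δl = ±1): not satisfied.
E2 (Δl = 0,±2, l_i+l_f ≥ 2): not satisfied.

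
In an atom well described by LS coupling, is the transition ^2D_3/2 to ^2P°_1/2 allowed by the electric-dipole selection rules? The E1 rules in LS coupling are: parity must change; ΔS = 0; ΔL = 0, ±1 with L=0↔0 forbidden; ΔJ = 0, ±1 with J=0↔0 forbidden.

allowed

Reading off the term symbols: S 1/2→1/2, L 2→1, J 3/2→1/2, parity even→odd.
ΔS = 0: S: 1/2 → 1/2 — satisfied.
Parity must change: even → odd — satisfied.
ΔL = 0, ±1 (not L=0↔0): L: 2 → 1, ΔL = -1 — satisfied.
ΔJ = 0, ±1 (not J=0↔0): J: 3/2 → 1/2, ΔJ = -1 — satisfied.
All four E1 rules are satisfied.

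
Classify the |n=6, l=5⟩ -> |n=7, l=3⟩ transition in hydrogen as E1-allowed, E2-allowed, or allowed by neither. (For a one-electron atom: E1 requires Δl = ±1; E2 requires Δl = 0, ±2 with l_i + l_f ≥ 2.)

Δl = 3 − 5 = -2; l_i + l_f = 8.
E1 (Δl = ±1): not satisfied.
E2 (Δl = 0,±2, l_i+l_f ≥ 2): satisfied.

E2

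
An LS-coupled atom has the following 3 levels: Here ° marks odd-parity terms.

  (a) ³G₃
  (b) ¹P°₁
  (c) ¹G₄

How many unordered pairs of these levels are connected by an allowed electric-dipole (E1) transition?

(a)–(b): forbidden (ΔS, ΔL, ΔJ).
(a)–(c): forbidden (parity, ΔS).
(b)–(c): forbidden (ΔL, ΔJ).
Allowed pairs: 0 of 3.

0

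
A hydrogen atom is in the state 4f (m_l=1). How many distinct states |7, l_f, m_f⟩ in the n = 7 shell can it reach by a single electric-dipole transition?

6

E1 requires Δl = ±1, so l_f ∈ {2, 4}; with 0 ≤ l_f ≤ n_f−1 = 6, the allowed l_f values are {2, 4}.
For l_f = 2: m_f ∈ {m_i−1, m_i, m_i+1} ∩ [−2, 2] = {0, 1, 2} → 3 states.
For l_f = 4: m_f ∈ {m_i−1, m_i, m_i+1} ∩ [−4, 4] = {0, 1, 2} → 3 states.
Total: 6.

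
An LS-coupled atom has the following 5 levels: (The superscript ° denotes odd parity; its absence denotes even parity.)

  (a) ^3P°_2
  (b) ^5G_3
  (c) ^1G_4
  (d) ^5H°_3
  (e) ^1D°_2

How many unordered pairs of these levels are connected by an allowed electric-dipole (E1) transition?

(a)–(b): forbidden (ΔS, ΔL).
(a)–(c): forbidden (ΔS, ΔL, ΔJ).
(a)–(d): forbidden (parity, ΔS, ΔL).
(a)–(e): forbidden (parity, ΔS).
(b)–(c): forbidden (parity, ΔS).
(b)–(d): allowed.
(b)–(e): forbidden (ΔS, ΔL).
(c)–(d): forbidden (ΔS).
(c)–(e): forbidden (ΔL, ΔJ).
(d)–(e): forbidden (parity, ΔS, ΔL).
Allowed pairs: 1 of 10.

1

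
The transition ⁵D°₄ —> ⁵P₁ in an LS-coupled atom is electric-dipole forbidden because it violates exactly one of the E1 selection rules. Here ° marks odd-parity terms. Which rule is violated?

Reading off the term symbols: S 2→2, L 2→1, J 4→1, parity odd→even.
ΔJ = 0, ±1 (not J=0↔0): J: 4 → 1, ΔJ = -3 — ✗.
ΔL = 0, ±1 (not L=0↔0): L: 2 → 1, ΔL = -1 — ✓.
ΔS = 0: S: 2 → 2 — ✓.
Parity must change: odd → even — ✓.

the ΔJ = 0, ±1 rule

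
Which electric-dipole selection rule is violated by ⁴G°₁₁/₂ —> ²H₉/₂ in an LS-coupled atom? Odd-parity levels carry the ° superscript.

Reading off the term symbols: S 3/2→1/2, L 4→5, J 11/2→9/2, parity odd→even.
Parity must change: odd → even — ok.
ΔS = 0: S: 3/2 → 1/2 — fails.
ΔL = 0, ±1 (not L=0↔0): L: 4 → 5, ΔL = +1 — ok.
ΔJ = 0, ±1 (not J=0↔0): J: 11/2 → 9/2, ΔJ = -1 — ok.

the ΔS = 0 rule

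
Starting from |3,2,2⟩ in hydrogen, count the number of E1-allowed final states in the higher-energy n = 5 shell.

E1 requires Δl = ±1, so l_f ∈ {1, 3}; with 0 ≤ l_f ≤ n_f−1 = 4, the allowed l_f values are {1, 3}.
For l_f = 1: m_f ∈ {m_i−1, m_i, m_i+1} ∩ [−1, 1] = {1} → 1 state.
For l_f = 3: m_f ∈ {m_i−1, m_i, m_i+1} ∩ [−3, 3] = {1, 2, 3} → 3 states.
Total: 4.

4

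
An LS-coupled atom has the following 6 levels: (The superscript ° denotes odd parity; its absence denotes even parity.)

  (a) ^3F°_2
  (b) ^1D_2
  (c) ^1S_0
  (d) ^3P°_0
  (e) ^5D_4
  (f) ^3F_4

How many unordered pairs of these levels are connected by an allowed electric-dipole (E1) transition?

0

(a)–(b): forbidden (ΔS).
(a)–(c): forbidden (ΔS, ΔL, ΔJ).
(a)–(d): forbidden (parity, ΔL, ΔJ).
(a)–(e): forbidden (ΔS, ΔJ).
(a)–(f): forbidden (ΔJ).
(b)–(c): forbidden (parity, ΔL, ΔJ).
(b)–(d): forbidden (ΔS, ΔJ).
(b)–(e): forbidden (parity, ΔS, ΔJ).
(b)–(f): forbidden (parity, ΔS, ΔJ).
(c)–(d): forbidden (ΔS, ΔJ).
(c)–(e): forbidden (parity, ΔS, ΔL, ΔJ).
(c)–(f): forbidden (parity, ΔS, ΔL, ΔJ).
(d)–(e): forbidden (ΔS, ΔJ).
(d)–(f): forbidden (ΔL, ΔJ).
(e)–(f): forbidden (parity, ΔS).
Allowed pairs: 0 of 15.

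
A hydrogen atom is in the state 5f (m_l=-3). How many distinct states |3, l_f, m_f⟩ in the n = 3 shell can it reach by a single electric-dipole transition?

1

E1 requires Δl = ±1, so l_f ∈ {2, 4}; with 0 ≤ l_f ≤ n_f−1 = 2, the allowed l_f values are {2}.
For l_f = 2: m_f ∈ {m_i−1, m_i, m_i+1} ∩ [−2, 2] = {-2} → 1 state.
Total: 1.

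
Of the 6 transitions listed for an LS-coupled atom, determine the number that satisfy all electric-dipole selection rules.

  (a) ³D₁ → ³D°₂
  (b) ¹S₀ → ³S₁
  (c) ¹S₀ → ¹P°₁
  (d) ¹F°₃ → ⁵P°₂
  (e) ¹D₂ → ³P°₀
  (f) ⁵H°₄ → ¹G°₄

2

(a) allowed
(b) forbidden (parity, ΔS, ΔL fail)
(c) allowed
(d) forbidden (parity, ΔS, ΔL fail)
(e) forbidden (ΔS, ΔJ fail)
(f) forbidden (parity, ΔS fail)
Total allowed: 2 of 6.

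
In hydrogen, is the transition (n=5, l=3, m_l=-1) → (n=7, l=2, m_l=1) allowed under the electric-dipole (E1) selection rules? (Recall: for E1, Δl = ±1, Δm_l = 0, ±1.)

Δl = 2 − 3 = -1; the E1 rule Δl = ±1 is ok.
Δm_l = 1 − (-1) = +2. E1 requires Δm_l = 0, ±1: fails.
The transition is electric-dipole forbidden.

forbidden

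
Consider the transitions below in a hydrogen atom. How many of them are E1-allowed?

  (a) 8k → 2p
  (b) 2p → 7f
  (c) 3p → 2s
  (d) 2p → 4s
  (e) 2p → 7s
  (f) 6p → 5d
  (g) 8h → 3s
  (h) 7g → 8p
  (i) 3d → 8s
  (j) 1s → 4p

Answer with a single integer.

(a) forbidden — Δl = -6 (E1 requires Δl = ±1)
(b) forbidden — Δl = +2 (E1 requires Δl = ±1)
(c) allowed
(d) allowed
(e) allowed
(f) allowed
(g) forbidden — Δl = -5 (E1 requires Δl = ±1)
(h) forbidden — Δl = -3 (E1 requires Δl = ±1)
(i) forbidden — Δl = -2 (E1 requires Δl = ±1)
(j) allowed
Total allowed: 5 of 10.

5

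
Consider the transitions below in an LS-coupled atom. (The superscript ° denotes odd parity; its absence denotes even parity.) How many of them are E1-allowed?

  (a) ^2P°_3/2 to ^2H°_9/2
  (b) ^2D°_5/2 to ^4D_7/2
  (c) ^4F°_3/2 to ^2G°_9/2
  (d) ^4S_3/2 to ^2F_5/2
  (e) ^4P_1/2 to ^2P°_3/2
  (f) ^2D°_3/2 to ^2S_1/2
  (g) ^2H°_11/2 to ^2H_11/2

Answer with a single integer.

(a) forbidden (parity, ΔL, ΔJ fail)
(b) forbidden (ΔS fails)
(c) forbidden (parity, ΔS, ΔJ fail)
(d) forbidden (parity, ΔS, ΔL fail)
(e) forbidden (ΔS fails)
(f) forbidden (ΔL fails)
(g) allowed
Total allowed: 1 of 7.

1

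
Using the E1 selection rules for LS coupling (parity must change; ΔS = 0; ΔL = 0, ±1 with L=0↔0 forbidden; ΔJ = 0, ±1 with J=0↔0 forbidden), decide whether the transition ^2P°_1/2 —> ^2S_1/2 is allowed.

allowed

Reading off the term symbols: S 1/2→1/2, L 1→0, J 1/2→1/2, parity odd→even.
Parity must change: odd → even — ok.
ΔL = 0, ±1 (not L=0↔0): L: 1 → 0, ΔL = -1 — ok.
ΔS = 0: S: 1/2 → 1/2 — ok.
ΔJ = 0, ±1 (not J=0↔0): J: 1/2 → 1/2, ΔJ = +0 — ok.
All four E1 rules are satisfied.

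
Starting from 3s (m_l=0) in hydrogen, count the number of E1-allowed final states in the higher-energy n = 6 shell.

3

E1 requires Δl = ±1, so l_f ∈ {-1, 1}; with 0 ≤ l_f ≤ n_f−1 = 5, the allowed l_f values are {1}.
For l_f = 1: m_f ∈ {m_i−1, m_i, m_i+1} ∩ [−1, 1] = {-1, 0, 1} → 3 states.
Total: 3.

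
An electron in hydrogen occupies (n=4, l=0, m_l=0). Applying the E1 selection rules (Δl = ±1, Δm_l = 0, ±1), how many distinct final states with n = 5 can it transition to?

E1 requires Δl = ±1, so l_f ∈ {-1, 1}; with 0 ≤ l_f ≤ n_f−1 = 4, the allowed l_f values are {1}.
For l_f = 1: m_f ∈ {m_i−1, m_i, m_i+1} ∩ [−1, 1] = {-1, 0, 1} → 3 states.
Total: 3.

3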